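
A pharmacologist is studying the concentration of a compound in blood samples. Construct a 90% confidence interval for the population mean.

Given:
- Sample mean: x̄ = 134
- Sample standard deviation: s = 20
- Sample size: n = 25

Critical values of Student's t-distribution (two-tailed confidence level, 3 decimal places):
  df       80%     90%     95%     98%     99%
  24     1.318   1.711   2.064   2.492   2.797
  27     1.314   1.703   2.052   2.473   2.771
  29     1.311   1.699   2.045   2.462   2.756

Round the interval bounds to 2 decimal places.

The population standard deviation σ is unknown (only the sample standard deviation s is given), so use a t-interval with df = n - 1 = 25 - 1 = 24.

For 90% confidence with df = 24, t* = 1.711 (from t-table)

Standard error: SE = s/√n = 20/√25 = 4.000000

Margin of error: E = t* × SE = 1.711 × 4.000000 = 6.8440

T-interval: x̄ ± E = 134 ± 6.8440 = (127.1560, 140.8440)

Rounded to 2 decimal places:

(127.16, 140.84)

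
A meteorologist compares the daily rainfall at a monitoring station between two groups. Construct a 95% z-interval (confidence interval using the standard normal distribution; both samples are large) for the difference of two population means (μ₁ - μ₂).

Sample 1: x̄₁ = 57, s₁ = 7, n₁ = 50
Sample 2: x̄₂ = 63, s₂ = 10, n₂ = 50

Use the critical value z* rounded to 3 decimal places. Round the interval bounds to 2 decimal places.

Both samples are large (n₁ = 50 ≥ 30, n₂ = 50 ≥ 30), so a z-interval for the difference of means applies.

Point estimate: x̄₁ - x̄₂ = 57 - 63 = -6

Standard error: SE = √(s₁²/n₁ + s₂²/n₂)
= √(7²/50 + 10²/50)
= √(0.980000 + 2.000000)
= 1.726268

For 95% confidence, z* = 1.96 (from standard normal table)
Margin of error: E = z* × SE = 1.96 × 1.726268 = 3.3835

Z-interval: (x̄₁ - x̄₂) ± E = -6 ± 3.3835 = (-9.3835, -2.6165)

Rounded to 2 decimal places:

(-9.38, -2.62)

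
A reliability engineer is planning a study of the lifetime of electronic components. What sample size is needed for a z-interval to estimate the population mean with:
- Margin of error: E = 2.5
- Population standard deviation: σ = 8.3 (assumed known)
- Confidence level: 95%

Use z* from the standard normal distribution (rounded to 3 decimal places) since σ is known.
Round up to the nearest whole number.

Using z* since population σ is known (z-interval formula).

For 95% confidence, z* = 1.96 (from standard normal table)

Sample size formula for z-interval: n = (z*σ/E)²

n = (1.96 × 8.3 / 2.5)²
  = (6.507200)²
  = 42.3437

Round up to the nearest whole number: n = 43

43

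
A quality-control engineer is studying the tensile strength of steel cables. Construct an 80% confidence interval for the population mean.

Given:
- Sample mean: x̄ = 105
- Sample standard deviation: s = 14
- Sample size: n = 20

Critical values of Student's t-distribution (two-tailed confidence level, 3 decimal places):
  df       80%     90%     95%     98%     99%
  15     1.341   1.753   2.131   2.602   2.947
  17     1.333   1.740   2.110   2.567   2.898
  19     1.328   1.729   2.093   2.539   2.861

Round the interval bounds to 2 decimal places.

The population standard deviation σ is unknown (only the sample standard deviation s is given), so use a t-interval with df = n - 1 = 20 - 1 = 19.

For 80% confidence with df = 19, t* = 1.328 (from t-table)

Standard error: SE = s/√n = 14/√20 = 3.130495

Margin of error: E = t* × SE = 1.328 × 3.130495 = 4.1573

T-interval: x̄ ± E = 105 ± 4.1573 = (100.8427, 109.1573)

Rounded to 2 decimal places:

(100.84, 109.16)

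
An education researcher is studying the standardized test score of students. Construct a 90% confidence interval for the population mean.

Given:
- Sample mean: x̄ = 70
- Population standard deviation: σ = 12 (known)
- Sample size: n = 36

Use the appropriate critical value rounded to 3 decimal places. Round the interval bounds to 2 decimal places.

The population standard deviation σ is known, so use a z-interval (standard normal critical value).

For 90% confidence, z* = 1.645 (from standard normal table)

Standard error: SE = σ/√n = 12/√36 = 2.000000

Margin of error: E = z* × SE = 1.645 × 2.000000 = 3.2900

Z-interval: x̄ ± E = 70 ± 3.2900 = (66.7100, 73.2900)

Rounded to 2 decimal places:

(66.71, 73.29)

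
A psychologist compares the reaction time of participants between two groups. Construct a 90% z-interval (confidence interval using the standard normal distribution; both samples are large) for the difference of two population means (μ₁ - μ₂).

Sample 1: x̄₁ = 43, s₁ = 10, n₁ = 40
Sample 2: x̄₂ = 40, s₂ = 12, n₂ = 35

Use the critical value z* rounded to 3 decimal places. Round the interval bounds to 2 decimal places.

Both samples are large (n₁ = 40 ≥ 30, n₂ = 35 ≥ 30), so a z-interval for the difference of means applies.

Point estimate: x̄₁ - x̄₂ = 43 - 40 = 3

Standard error: SE = √(s₁²/n₁ + s₂²/n₂)
= √(10²/40 + 12²/35)
= √(2.500000 + 4.114286)
= 2.571825

For 90% confidence, z* = 1.645 (from standard normal table)
Margin of error: E = z* × SE = 1.645 × 2.571825 = 4.2307

Z-interval: (x̄₁ - x̄₂) ± E = 3 ± 4.2307 = (-1.2307, 7.2307)

Rounded to 2 decimal places:

(-1.23, 7.23)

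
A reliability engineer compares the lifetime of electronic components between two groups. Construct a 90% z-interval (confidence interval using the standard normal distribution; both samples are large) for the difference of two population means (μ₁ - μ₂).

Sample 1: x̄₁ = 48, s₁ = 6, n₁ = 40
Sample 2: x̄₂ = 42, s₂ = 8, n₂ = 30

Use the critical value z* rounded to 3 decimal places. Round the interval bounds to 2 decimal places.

Both samples are large (n₁ = 40 ≥ 30, n₂ = 30 ≥ 30), so a z-interval for the difference of means applies.

Point estimate: x̄₁ - x̄₂ = 48 - 42 = 6

Standard error: SE = √(s₁²/n₁ + s₂²/n₂)
= √(6²/40 + 8²/30)
= √(0.9000000 + 2.1333333)
= 1.7416467

For 90% confidence, z* = 1.645 (from standard normal table)
Margin of error: E = z* × SE = 1.645 × 1.7416467 = 2.86501

Z-interval: (x̄₁ - x̄₂) ± E = 6 ± 2.86501 = (3.13499, 8.86501)

Rounded to 2 decimal places:

(3.13, 8.87)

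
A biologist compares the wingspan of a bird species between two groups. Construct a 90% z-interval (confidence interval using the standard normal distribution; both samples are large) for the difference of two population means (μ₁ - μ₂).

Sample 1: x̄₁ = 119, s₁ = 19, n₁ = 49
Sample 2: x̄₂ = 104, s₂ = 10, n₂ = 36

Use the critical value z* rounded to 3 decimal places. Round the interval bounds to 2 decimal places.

Both samples are large (n₁ = 49 ≥ 30, n₂ = 36 ≥ 30), so a z-interval for the difference of means applies.

Point estimate: x̄₁ - x̄₂ = 119 - 104 = 15

Standard error: SE = √(s₁²/n₁ + s₂²/n₂)
= √(19²/49 + 10²/36)
= √(7.367347 + 2.777778)
= 3.185141

For 90% confidence, z* = 1.645 (from standard normal table)
Margin of error: E = z* × SE = 1.645 × 3.185141 = 5.2396

Z-interval: (x̄₁ - x̄₂) ± E = 15 ± 5.2396 = (9.7604, 20.2396)

Rounded to 2 decimal places:

(9.76, 20.24)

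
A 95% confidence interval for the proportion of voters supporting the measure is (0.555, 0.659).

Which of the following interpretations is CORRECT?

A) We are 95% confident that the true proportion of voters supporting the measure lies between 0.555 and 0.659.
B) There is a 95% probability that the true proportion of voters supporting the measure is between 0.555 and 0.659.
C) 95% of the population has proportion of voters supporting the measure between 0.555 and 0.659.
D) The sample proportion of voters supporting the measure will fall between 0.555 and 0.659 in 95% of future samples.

A confidence interval represents our confidence in the procedure, not a probability statement about the parameter.

Key concept: If we repeated this sampling process many times and computed a 95% CI each time, about 95% of those intervals would contain the true population parameter.

For this specific interval (0.555, 0.659):
- Midpoint (point estimate): 0.607
- Margin of error: 0.052

The correct interpretation is the one stating confidence that the true parameter lies in the interval — option A.

A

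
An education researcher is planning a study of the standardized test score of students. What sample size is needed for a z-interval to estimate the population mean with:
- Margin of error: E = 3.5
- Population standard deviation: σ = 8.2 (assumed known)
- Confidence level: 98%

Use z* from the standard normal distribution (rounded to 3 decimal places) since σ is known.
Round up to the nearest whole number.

Using z* since population σ is known (z-interval formula).

For 98% confidence, z* = 2.326 (from standard normal table)

Sample size formula for z-interval: n = (z*σ/E)²

n = (2.326 × 8.2 / 3.5)²
  = (5.449486)²
  = 29.6969

Round up to the nearest whole number: n = 30

30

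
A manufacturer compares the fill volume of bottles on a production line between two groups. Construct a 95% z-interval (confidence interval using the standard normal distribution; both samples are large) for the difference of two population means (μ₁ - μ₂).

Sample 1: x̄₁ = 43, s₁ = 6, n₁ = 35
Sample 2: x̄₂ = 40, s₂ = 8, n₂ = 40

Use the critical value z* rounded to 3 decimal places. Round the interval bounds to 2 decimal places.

Both samples are large (n₁ = 35 ≥ 30, n₂ = 40 ≥ 30), so a z-interval for the difference of means applies.

Point estimate: x̄₁ - x̄₂ = 43 - 40 = 3

Standard error: SE = √(s₁²/n₁ + s₂²/n₂)
= √(6²/35 + 8²/40)
= √(1.028571 + 1.600000)
= 1.621287

For 95% confidence, z* = 1.96 (from standard normal table)
Margin of error: E = z* × SE = 1.96 × 1.621287 = 3.1777

Z-interval: (x̄₁ - x̄₂) ± E = 3 ± 3.1777 = (-0.1777, 6.1777)

Rounded to 2 decimal places:

(-0.18, 6.18)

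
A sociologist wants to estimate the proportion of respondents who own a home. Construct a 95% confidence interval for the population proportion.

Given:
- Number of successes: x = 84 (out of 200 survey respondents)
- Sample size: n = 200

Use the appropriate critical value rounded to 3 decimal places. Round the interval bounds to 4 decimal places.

Sample proportion: p̂ = 84/200 = 0.420000

Check conditions for normal approximation:
  np̂ = 84 ≥ 10 ✓
  n(1-p̂) = 116 ≥ 10 ✓

The sample is large enough, so use a z-interval (normal approximation) for the proportion.

For 95% confidence, z* = 1.96 (from standard normal table)

Standard error: SE = √(p̂(1-p̂)/n) = √(0.420000×0.580000/200) = 0.03489986

Margin of error: E = z* × SE = 1.96 × 0.03489986 = 0.068404

Z-interval: p̂ ± E = 0.420000 ± 0.068404 = (0.351596, 0.488404)

Rounded to 4 decimal places:

(0.3516, 0.4884)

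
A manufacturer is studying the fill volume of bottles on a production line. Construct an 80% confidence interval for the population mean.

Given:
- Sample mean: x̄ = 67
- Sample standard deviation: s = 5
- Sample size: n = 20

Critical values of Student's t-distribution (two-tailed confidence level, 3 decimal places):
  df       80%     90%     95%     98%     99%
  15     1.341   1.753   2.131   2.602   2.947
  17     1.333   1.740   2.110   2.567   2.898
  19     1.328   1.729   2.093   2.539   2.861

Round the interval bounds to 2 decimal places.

The population standard deviation σ is unknown (only the sample standard deviation s is given), so use a t-interval with df = n - 1 = 20 - 1 = 19.

For 80% confidence with df = 19, t* = 1.328 (from t-table)

Standard error: SE = s/√n = 5/√20 = 1.118034

Margin of error: E = t* × SE = 1.328 × 1.118034 = 1.4847

T-interval: x̄ ± E = 67 ± 1.4847 = (65.5153, 68.4847)

Rounded to 2 decimal places:

(65.52, 68.48)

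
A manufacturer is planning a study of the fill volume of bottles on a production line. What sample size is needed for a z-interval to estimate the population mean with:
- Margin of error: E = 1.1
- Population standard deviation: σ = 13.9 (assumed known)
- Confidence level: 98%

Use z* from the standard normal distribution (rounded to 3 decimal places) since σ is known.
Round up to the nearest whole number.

Using z* since population σ is known (z-interval formula).

For 98% confidence, z* = 2.326 (from standard normal table)

Sample size formula for z-interval: n = (z*σ/E)²

n = (2.326 × 13.9 / 1.1)²
  = (29.392182)²
  = 863.9004

Round up to the nearest whole number: n = 864

864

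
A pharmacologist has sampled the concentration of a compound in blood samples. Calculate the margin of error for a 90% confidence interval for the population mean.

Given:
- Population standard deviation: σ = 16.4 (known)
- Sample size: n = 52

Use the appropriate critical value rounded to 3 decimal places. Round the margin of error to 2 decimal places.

The population standard deviation σ is known, so use the z-interval margin of error formula.

For 90% confidence, z* = 1.645 (from standard normal table)

Margin of error formula for z-interval: E = z* × σ/√n

E = 1.645 × 16.4/√52
  = 1.645 × 2.274271
  = 3.7412

Rounded to 2 decimal places:

3.74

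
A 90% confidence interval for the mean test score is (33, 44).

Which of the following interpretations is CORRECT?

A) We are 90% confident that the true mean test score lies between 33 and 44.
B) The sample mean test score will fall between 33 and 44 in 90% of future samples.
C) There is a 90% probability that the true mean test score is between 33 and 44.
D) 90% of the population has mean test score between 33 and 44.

A confidence interval represents our confidence in the procedure, not a probability statement about the parameter.

Key concept: If we repeated this sampling process many times and computed a 90% CI each time, about 90% of those intervals would contain the true population parameter.

For this specific interval (33, 44):
- Midpoint (point estimate): 38.5
- Margin of error: 5.5

The correct interpretation is the one stating confidence that the true parameter lies in the interval — option A.

A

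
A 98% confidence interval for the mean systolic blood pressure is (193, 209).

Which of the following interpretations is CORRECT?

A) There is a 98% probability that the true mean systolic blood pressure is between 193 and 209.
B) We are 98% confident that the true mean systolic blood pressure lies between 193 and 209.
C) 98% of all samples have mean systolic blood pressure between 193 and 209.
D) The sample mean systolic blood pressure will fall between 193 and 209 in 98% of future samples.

A confidence interval represents our confidence in the procedure, not a probability statement about the parameter.

Key concept: If we repeated this sampling process many times and computed a 98% CI each time, about 98% of those intervals would contain the true population parameter.

For this specific interval (193, 209):
- Midpoint (point estimate): 201
- Margin of error: 8

The correct interpretation is the one stating confidence that the true parameter lies in the interval — option B.

B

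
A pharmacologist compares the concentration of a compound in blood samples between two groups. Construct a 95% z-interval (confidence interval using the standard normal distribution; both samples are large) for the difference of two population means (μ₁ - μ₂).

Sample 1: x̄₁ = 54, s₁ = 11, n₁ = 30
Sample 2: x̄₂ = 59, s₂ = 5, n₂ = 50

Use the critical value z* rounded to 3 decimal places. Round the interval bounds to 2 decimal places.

Both samples are large (n₁ = 30 ≥ 30, n₂ = 50 ≥ 30), so a z-interval for the difference of means applies.

Point estimate: x̄₁ - x̄₂ = 54 - 59 = -5

Standard error: SE = √(s₁²/n₁ + s₂²/n₂)
= √(11²/30 + 5²/50)
= √(4.033333 + 0.500000)
= 2.129163

For 95% confidence, z* = 1.96 (from standard normal table)
Margin of error: E = z* × SE = 1.96 × 2.129163 = 4.1732

Z-interval: (x̄₁ - x̄₂) ± E = -5 ± 4.1732 = (-9.1732, -0.8268)

Rounded to 2 decimal places:

(-9.17, -0.83)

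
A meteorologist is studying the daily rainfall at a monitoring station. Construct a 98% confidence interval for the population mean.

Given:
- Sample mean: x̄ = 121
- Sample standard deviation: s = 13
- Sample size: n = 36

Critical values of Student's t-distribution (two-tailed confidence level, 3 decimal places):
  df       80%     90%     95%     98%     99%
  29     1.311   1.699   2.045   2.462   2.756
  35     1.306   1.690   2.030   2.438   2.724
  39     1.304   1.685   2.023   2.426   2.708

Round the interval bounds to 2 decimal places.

The population standard deviation σ is unknown (only the sample standard deviation s is given), so use a t-interval with df = n - 1 = 36 - 1 = 35.

For 98% confidence with df = 35, t* = 2.438 (from t-table)

Standard error: SE = s/√n = 13/√36 = 2.166667

Margin of error: E = t* × SE = 2.438 × 2.166667 = 5.2823

T-interval: x̄ ± E = 121 ± 5.2823 = (115.7177, 126.2823)

Rounded to 2 decimal places:

(115.72, 126.28)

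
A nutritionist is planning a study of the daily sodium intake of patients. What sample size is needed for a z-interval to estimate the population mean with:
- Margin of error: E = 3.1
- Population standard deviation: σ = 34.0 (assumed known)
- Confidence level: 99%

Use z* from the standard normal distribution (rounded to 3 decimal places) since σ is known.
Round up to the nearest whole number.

Using z* since population σ is known (z-interval formula).

For 99% confidence, z* = 2.576 (from standard normal table)

Sample size formula for z-interval: n = (z*σ/E)²

n = (2.576 × 34.0 / 3.1)²
  = (28.252903)²
  = 798.2265

Round up to the nearest whole number: n = 799

799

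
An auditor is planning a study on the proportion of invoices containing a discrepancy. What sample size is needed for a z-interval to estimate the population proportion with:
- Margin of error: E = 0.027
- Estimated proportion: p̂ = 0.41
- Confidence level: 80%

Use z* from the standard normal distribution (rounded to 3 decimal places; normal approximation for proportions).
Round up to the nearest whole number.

Using z* for proportion z-interval (normal approximation).

For 80% confidence, z* = 1.282 (from standard normal table)

Sample size formula for proportion z-interval: n = z*²p̂(1-p̂)/E²

n = 1.282² × 0.41 × 0.59 / 0.027²
  = 1.643524 × 0.2419 / 0.000729
  = 545.3614

Round up to the nearest whole number: n = 546

546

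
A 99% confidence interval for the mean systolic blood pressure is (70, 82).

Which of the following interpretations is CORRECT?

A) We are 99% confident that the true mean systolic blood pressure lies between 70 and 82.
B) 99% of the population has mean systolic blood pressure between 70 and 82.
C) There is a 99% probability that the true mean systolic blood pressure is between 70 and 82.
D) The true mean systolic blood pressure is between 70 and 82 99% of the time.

A confidence interval represents our confidence in the procedure, not a probability statement about the parameter.

Key concept: If we repeated this sampling process many times and computed a 99% CI each time, about 99% of those intervals would contain the true population parameter.

For this specific interval (70, 82):
- Midpoint (point estimate): 76
- Margin of error: 6

The correct interpretation is the one stating confidence that the true parameter lies in the interval — option A.

A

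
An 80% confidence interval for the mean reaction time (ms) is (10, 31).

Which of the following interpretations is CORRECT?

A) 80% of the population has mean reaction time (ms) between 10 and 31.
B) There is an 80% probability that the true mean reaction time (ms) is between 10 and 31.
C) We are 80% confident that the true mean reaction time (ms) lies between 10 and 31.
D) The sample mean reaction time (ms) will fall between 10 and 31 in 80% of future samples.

A confidence interval represents our confidence in the procedure, not a probability statement about the parameter.

Key concept: If we repeated this sampling process many times and computed an 80% CI each time, about 80% of those intervals would contain the true population parameter.

For this specific interval (10, 31):
- Midpoint (point estimate): 20.5
- Margin of error: 10.5

The correct interpretation is the one stating confidence that the true parameter lies in the interval — option C.

C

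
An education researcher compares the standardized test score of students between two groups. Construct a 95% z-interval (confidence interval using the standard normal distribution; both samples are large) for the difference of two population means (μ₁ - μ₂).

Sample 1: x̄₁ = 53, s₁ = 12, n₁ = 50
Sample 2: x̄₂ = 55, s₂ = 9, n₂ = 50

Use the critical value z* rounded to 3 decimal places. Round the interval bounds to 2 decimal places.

Both samples are large (n₁ = 50 ≥ 30, n₂ = 50 ≥ 30), so a z-interval for the difference of means applies.

Point estimate: x̄₁ - x̄₂ = 53 - 55 = -2

Standard error: SE = √(s₁²/n₁ + s₂²/n₂)
= √(12²/50 + 9²/50)
= √(2.880000 + 1.620000)
= 2.121320

For 95% confidence, z* = 1.96 (from standard normal table)
Margin of error: E = z* × SE = 1.96 × 2.121320 = 4.1578

Z-interval: (x̄₁ - x̄₂) ± E = -2 ± 4.1578 = (-6.1578, 2.1578)

Rounded to 2 decimal places:

(-6.16, 2.16)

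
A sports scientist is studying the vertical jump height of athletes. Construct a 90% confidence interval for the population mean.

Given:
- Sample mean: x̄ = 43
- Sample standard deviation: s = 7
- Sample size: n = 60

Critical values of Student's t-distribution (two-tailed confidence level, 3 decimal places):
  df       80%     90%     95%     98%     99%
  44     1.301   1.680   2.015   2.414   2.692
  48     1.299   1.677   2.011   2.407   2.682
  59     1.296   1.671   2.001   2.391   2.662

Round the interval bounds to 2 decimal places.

The population standard deviation σ is unknown (only the sample standard deviation s is given), so use a t-interval with df = n - 1 = 60 - 1 = 59.

For 90% confidence with df = 59, t* = 1.671 (from t-table)

Standard error: SE = s/√n = 7/√60 = 0.903696

Margin of error: E = t* × SE = 1.671 × 0.903696 = 1.5101

T-interval: x̄ ± E = 43 ± 1.5101 = (41.4899, 44.5101)

Rounded to 2 decimal places:

(41.49, 44.51)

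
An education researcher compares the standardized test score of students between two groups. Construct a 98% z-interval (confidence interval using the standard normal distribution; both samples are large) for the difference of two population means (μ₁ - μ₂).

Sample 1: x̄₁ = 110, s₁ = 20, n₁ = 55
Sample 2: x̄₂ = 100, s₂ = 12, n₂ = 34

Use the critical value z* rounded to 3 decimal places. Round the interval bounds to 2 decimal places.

Both samples are large (n₁ = 55 ≥ 30, n₂ = 34 ≥ 30), so a z-interval for the difference of means applies.

Point estimate: x̄₁ - x̄₂ = 110 - 100 = 10

Standard error: SE = √(s₁²/n₁ + s₂²/n₂)
= √(20²/55 + 12²/34)
= √(7.272727 + 4.235294)
= 3.392347

For 98% confidence, z* = 2.326 (from standard normal table)
Margin of error: E = z* × SE = 2.326 × 3.392347 = 7.8906

Z-interval: (x̄₁ - x̄₂) ± E = 10 ± 7.8906 = (2.1094, 17.8906)

Rounded to 2 decimal places:

(2.11, 17.89)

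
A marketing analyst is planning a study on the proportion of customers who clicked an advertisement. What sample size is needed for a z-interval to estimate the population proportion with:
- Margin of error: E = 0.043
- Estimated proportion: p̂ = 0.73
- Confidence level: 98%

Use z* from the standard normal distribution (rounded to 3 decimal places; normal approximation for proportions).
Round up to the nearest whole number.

Using z* for proportion z-interval (normal approximation).

For 98% confidence, z* = 2.326 (from standard normal table)

Sample size formula for proportion z-interval: n = z*²p̂(1-p̂)/E²

n = 2.326² × 0.73 × 0.27 / 0.043²
  = 5.410276 × 0.1971 / 0.001849
  = 576.7255

Round up to the nearest whole number: n = 577

577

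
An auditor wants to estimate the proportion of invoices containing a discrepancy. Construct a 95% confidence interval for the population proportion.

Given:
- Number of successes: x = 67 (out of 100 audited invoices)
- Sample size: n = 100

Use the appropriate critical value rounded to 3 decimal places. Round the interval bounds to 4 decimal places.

Sample proportion: p̂ = 67/100 = 0.670000

Check conditions for normal approximation:
  np̂ = 67 ≥ 10 ✓
  n(1-p̂) = 33 ≥ 10 ✓

The sample is large enough, so use a z-interval (normal approximation) for the proportion.

For 95% confidence, z* = 1.96 (from standard normal table)

Standard error: SE = √(p̂(1-p̂)/n) = √(0.670000×0.330000/100) = 0.04702127

Margin of error: E = z* × SE = 1.96 × 0.04702127 = 0.092162

Z-interval: p̂ ± E = 0.670000 ± 0.092162 = (0.577838, 0.762162)

Rounded to 4 decimal places:

(0.5778, 0.7622)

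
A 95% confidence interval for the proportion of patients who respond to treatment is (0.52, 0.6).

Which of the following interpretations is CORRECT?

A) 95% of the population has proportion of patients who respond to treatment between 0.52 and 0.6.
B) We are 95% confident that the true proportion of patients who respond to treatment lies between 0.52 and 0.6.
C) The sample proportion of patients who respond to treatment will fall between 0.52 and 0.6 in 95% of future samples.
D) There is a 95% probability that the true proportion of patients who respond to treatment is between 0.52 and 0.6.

A confidence interval represents our confidence in the procedure, not a probability statement about the parameter.

Key concept: If we repeated this sampling process many times and computed a 95% CI each time, about 95% of those intervals would contain the true population parameter.

For this specific interval (0.52, 0.6):
- Midpoint (point estimate): 0.56
- Margin of error: 0.04

The correct interpretation is the one stating confidence that the true parameter lies in the interval — option B.

B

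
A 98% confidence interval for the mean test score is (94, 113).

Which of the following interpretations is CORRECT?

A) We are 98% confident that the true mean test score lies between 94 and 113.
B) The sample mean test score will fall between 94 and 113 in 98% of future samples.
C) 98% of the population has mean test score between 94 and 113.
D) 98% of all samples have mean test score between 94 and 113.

A confidence interval represents our confidence in the procedure, not a probability statement about the parameter.

Key concept: If we repeated this sampling process many times and computed a 98% CI each time, about 98% of those intervals would contain the true population parameter.

For this specific interval (94, 113):
- Midpoint (point estimate): 103.5
- Margin of error: 9.5

The correct interpretation is the one stating confidence that the true parameter lies in the interval — option A.

A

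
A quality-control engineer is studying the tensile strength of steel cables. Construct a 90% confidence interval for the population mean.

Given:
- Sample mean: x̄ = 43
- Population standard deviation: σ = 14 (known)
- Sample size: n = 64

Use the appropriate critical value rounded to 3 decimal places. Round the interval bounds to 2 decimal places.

The population standard deviation σ is known, so use a z-interval (standard normal critical value).

For 90% confidence, z* = 1.645 (from standard normal table)

Standard error: SE = σ/√n = 14/√64 = 1.750000

Margin of error: E = z* × SE = 1.645 × 1.750000 = 2.8788

Z-interval: x̄ ± E = 43 ± 2.8788 = (40.1213, 45.8787)

Rounded to 2 decimal places:

(40.12, 45.88)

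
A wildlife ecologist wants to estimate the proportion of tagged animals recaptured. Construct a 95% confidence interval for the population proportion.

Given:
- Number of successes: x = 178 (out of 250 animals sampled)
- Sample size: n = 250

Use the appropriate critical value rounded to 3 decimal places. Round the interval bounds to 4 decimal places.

Sample proportion: p̂ = 178/250 = 0.712000

Check conditions for normal approximation:
  np̂ = 178 ≥ 10 ✓
  n(1-p̂) = 72 ≥ 10 ✓

The sample is large enough, so use a z-interval (normal approximation) for the proportion.

For 95% confidence, z* = 1.96 (from standard normal table)

Standard error: SE = √(p̂(1-p̂)/n) = √(0.712000×0.288000/250) = 0.02863955

Margin of error: E = z* × SE = 1.96 × 0.02863955 = 0.056134

Z-interval: p̂ ± E = 0.712000 ± 0.056134 = (0.655866, 0.768134)

Rounded to 4 decimal places:

(0.6559, 0.7681)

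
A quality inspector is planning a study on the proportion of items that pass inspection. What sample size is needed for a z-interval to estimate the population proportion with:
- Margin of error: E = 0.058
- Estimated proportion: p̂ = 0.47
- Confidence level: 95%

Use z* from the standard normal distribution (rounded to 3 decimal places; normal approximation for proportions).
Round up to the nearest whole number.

Using z* for proportion z-interval (normal approximation).

For 95% confidence, z* = 1.96 (from standard normal table)

Sample size formula for proportion z-interval: n = z*²p̂(1-p̂)/E²

n = 1.96² × 0.47 × 0.53 / 0.058²
  = 3.8416 × 0.2491 / 0.003364
  = 284.4657

Round up to the nearest whole number: n = 285

285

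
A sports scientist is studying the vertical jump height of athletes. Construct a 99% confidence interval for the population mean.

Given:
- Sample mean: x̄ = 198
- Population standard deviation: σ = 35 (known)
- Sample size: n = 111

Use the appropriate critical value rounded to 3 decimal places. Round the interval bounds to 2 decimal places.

The population standard deviation σ is known, so use a z-interval (standard normal critical value).

For 99% confidence, z* = 2.576 (from standard normal table)

Standard error: SE = σ/√n = 35/√111 = 3.322053

Margin of error: E = z* × SE = 2.576 × 3.322053 = 8.5576

Z-interval: x̄ ± E = 198 ± 8.5576 = (189.4424, 206.5576)

Rounded to 2 decimal places:

(189.44, 206.56)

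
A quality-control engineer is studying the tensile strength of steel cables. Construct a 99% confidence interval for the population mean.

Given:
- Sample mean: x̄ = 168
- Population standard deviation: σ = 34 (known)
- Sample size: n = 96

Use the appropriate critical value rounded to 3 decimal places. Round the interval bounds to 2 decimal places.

The population standard deviation σ is known, so use a z-interval (standard normal critical value).

For 99% confidence, z* = 2.576 (from standard normal table)

Standard error: SE = σ/√n = 34/√96 = 3.470110

Margin of error: E = z* × SE = 2.576 × 3.470110 = 8.9390

Z-interval: x̄ ± E = 168 ± 8.9390 = (159.0610, 176.9390)

Rounded to 2 decimal places:

(159.06, 176.94)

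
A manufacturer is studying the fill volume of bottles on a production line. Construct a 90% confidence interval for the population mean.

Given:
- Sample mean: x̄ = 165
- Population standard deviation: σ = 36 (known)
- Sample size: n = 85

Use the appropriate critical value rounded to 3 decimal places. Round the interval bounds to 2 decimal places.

The population standard deviation σ is known, so use a z-interval (standard normal critical value).

For 90% confidence, z* = 1.645 (from standard normal table)

Standard error: SE = σ/√n = 36/√85 = 3.904748

Margin of error: E = z* × SE = 1.645 × 3.904748 = 6.4233

Z-interval: x̄ ± E = 165 ± 6.4233 = (158.5767, 171.4233)

Rounded to 2 decimal places:

(158.58, 171.42)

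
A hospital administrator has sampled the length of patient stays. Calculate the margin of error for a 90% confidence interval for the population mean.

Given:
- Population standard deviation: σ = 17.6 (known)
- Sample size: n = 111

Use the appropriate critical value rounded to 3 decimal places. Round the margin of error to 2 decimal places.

The population standard deviation σ is known, so use the z-interval margin of error formula.

For 90% confidence, z* = 1.645 (from standard normal table)

Margin of error formula for z-interval: E = z* × σ/√n

E = 1.645 × 17.6/√111
  = 1.645 × 1.670518
  = 2.7480

Rounded to 2 decimal places:

2.75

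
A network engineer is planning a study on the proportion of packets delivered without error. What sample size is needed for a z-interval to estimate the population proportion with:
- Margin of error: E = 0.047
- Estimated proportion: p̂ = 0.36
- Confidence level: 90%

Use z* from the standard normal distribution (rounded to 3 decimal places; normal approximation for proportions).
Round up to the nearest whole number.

Using z* for proportion z-interval (normal approximation).

For 90% confidence, z* = 1.645 (from standard normal table)

Sample size formula for proportion z-interval: n = z*²p̂(1-p̂)/E²

n = 1.645² × 0.36 × 0.64 / 0.047²
  = 2.706025 × 0.2304 / 0.002209
  = 282.2400

Round up to the nearest whole number: n = 283

283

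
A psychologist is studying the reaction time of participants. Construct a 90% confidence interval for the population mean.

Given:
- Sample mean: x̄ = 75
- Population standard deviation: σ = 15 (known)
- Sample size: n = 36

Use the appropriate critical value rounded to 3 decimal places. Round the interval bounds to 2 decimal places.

The population standard deviation σ is known, so use a z-interval (standard normal critical value).

For 90% confidence, z* = 1.645 (from standard normal table)

Standard error: SE = σ/√n = 15/√36 = 2.500000

Margin of error: E = z* × SE = 1.645 × 2.500000 = 4.1125

Z-interval: x̄ ± E = 75 ± 4.1125 = (70.8875, 79.1125)

Rounded to 2 decimal places:

(70.89, 79.11)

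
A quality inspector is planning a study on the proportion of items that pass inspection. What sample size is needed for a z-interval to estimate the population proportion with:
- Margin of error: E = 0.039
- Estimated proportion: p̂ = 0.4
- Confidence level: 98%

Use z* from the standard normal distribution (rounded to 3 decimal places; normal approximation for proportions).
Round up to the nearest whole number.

Using z* for proportion z-interval (normal approximation).

For 98% confidence, z* = 2.326 (from standard normal table)

Sample size formula for proportion z-interval: n = z*²p̂(1-p̂)/E²

n = 2.326² × 0.4 × 0.6 / 0.039²
  = 5.410276 × 0.24 / 0.001521
  = 853.6925

Round up to the nearest whole number: n = 854

854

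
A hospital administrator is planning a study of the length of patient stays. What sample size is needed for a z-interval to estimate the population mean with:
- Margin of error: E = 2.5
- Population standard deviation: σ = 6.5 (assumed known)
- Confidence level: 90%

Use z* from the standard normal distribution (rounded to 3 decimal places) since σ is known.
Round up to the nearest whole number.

Using z* since population σ is known (z-interval formula).

For 90% confidence, z* = 1.645 (from standard normal table)

Sample size formula for z-interval: n = (z*σ/E)²

n = (1.645 × 6.5 / 2.5)²
  = (4.277000)²
  = 18.2927

Round up to the nearest whole number: n = 19

19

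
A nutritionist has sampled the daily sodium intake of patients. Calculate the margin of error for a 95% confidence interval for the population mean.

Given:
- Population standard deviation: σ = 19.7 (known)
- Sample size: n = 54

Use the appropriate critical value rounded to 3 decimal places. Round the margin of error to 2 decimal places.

The population standard deviation σ is known, so use the z-interval margin of error formula.

For 95% confidence, z* = 1.96 (from standard normal table)

Margin of error formula for z-interval: E = z* × σ/√n

E = 1.96 × 19.7/√54
  = 1.96 × 2.680830
  = 5.2544

Rounded to 2 decimal places:

5.25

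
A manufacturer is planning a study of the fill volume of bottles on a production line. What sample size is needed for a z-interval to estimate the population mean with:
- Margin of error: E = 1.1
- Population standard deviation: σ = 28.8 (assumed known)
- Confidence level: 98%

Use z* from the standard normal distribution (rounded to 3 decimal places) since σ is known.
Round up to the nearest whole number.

Using z* since population σ is known (z-interval formula).

For 98% confidence, z* = 2.326 (from standard normal table)

Sample size formula for z-interval: n = (z*σ/E)²

n = (2.326 × 28.8 / 1.1)²
  = (60.898909)²
  = 3708.6771

Round up to the nearest whole number: n = 3709

3709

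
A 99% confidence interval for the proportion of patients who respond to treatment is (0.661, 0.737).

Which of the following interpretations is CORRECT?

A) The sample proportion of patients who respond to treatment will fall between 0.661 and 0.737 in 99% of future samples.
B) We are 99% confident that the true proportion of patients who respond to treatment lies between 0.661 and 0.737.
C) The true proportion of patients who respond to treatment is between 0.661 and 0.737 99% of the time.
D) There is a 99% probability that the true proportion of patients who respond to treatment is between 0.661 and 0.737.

A confidence interval represents our confidence in the procedure, not a probability statement about the parameter.

Key concept: If we repeated this sampling process many times and computed a 99% CI each time, about 99% of those intervals would contain the true population parameter.

For this specific interval (0.661, 0.737):
- Midpoint (point estimate): 0.699
- Margin of error: 0.038

The correct interpretation is the one stating confidence that the true parameter lies in the interval — option B.

B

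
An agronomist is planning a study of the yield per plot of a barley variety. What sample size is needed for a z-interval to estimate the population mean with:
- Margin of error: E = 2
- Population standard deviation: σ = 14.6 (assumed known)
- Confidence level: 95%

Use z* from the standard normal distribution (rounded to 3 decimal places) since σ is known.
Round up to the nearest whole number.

Using z* since population σ is known (z-interval formula).

For 95% confidence, z* = 1.96 (from standard normal table)

Sample size formula for z-interval: n = (z*σ/E)²

n = (1.96 × 14.6 / 2)²
  = (14.308000)²
  = 204.7189

Round up to the nearest whole number: n = 205

205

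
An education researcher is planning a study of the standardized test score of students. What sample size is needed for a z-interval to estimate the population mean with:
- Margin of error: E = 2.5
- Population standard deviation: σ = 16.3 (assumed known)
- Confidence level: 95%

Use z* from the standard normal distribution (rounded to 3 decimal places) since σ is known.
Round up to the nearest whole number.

Using z* since population σ is known (z-interval formula).

For 95% confidence, z* = 1.96 (from standard normal table)

Sample size formula for z-interval: n = (z*σ/E)²

n = (1.96 × 16.3 / 2.5)²
  = (12.779200)²
  = 163.3080

Round up to the nearest whole number: n = 164

164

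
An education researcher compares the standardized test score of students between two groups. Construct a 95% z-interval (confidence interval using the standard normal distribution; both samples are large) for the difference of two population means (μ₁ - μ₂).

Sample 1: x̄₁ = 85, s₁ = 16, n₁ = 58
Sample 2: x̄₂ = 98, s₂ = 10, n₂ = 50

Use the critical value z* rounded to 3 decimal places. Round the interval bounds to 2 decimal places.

Both samples are large (n₁ = 58 ≥ 30, n₂ = 50 ≥ 30), so a z-interval for the difference of means applies.

Point estimate: x̄₁ - x̄₂ = 85 - 98 = -13

Standard error: SE = √(s₁²/n₁ + s₂²/n₂)
= √(16²/58 + 10²/50)
= √(4.413793 + 2.000000)
= 2.532547

For 95% confidence, z* = 1.96 (from standard normal table)
Margin of error: E = z* × SE = 1.96 × 2.532547 = 4.9638

Z-interval: (x̄₁ - x̄₂) ± E = -13 ± 4.9638 = (-17.9638, -8.0362)

Rounded to 2 decimal places:

(-17.96, -8.04)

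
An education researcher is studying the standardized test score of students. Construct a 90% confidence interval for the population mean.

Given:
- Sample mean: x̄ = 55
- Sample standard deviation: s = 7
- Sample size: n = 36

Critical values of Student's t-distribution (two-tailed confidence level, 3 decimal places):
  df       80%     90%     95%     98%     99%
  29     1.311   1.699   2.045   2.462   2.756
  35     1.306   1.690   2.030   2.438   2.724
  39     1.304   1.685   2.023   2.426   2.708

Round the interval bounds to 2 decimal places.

The population standard deviation σ is unknown (only the sample standard deviation s is given), so use a t-interval with df = n - 1 = 36 - 1 = 35.

For 90% confidence with df = 35, t* = 1.690 (from t-table)

Standard error: SE = s/√n = 7/√36 = 1.166667

Margin of error: E = t* × SE = 1.690 × 1.166667 = 1.9717

T-interval: x̄ ± E = 55 ± 1.9717 = (53.0283, 56.9717)

Rounded to 2 decimal places:

(53.03, 56.97)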